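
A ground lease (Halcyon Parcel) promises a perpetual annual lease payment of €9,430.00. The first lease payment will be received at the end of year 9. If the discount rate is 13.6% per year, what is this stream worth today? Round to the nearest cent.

€25000.35

Value at end of year 8: C / r = €9,430.00 / 0.136 = €69,338.2353
Discount to today: PV = €69,338.2353 / (1 + 0.136)^8 = €69,338.2353 / 2.773490 = €25,000.35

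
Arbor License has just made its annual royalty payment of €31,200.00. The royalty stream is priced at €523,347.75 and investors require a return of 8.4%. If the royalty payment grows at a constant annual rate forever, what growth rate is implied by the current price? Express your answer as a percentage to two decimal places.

2.30%

P = D₀(1+g)/(r−g) ⇒ P(r−g) = D₀(1+g) ⇒ g(P+D₀) = P·r − D₀
g = (P·r − D₀)/(P + D₀) = (€523,347.75×0.084 − €31,200.00) / (€523,347.75 + €31,200.00) = 0.023012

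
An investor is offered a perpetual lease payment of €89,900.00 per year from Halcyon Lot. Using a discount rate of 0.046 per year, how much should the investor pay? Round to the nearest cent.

Level perpetuity: PV = C / r = €89,900.00 / 0.046 = €1,954,347.83

€1954347.83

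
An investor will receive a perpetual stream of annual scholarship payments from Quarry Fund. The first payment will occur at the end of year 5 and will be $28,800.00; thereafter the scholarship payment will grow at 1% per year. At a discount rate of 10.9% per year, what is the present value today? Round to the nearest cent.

$192322.95

Value at end of year 4: C₁ / (r − g) = $28,800.00 / (0.109 − 0.01) = $290,909.0909
Discount to today: PV = $290,909.0909 / (1 + 0.109)^4 = $290,909.0909 / 1.512607 = $192,322.95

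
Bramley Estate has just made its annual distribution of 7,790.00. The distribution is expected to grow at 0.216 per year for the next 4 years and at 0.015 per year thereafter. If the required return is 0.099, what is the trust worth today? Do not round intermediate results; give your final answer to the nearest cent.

181464.91

D_1 = 9472.64000
D_2 = 11518.73024
D_3 = 14006.77597
D_4 = 17032.23958
Terminal value at year 4: TV = D_4×(1+g_2)/(r−g_2) = 17287.72318/0.084 = 205806.22828
P_0 = D_1/(1+r)^1 + D_2/(1+r)^2 + D_3/(1+r)^3 + D_4/(1+r)^4 + TV/(1+r)^4
    = 8619.32666 + 9536.94378 + 10552.25081 + 11675.64785 + 141080.74485 = 181464.91396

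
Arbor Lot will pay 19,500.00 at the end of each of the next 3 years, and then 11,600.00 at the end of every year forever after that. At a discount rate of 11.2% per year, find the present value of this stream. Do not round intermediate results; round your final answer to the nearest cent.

122809.82

PV of 3-year annuity: 19,500.00 × [1 − (1+0.112)^−3] / 0.112 = 47487.16683
Perpetuity value at year 3: 11,600.00 / 0.112 = 103571.42857
PV of perpetuity: 103571.42857 / (1+0.112)^3 = 75322.65240
Total PV = 47487.16683 + 75322.65240 = 122809.81924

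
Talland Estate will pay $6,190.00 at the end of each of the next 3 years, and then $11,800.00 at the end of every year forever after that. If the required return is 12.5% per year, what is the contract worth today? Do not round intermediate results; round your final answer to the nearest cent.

$81040.66

PV of 3-year annuity: $6,190.00 × [1 − (1+0.125)^−3] / 0.125 = 14740.52126
Perpetuity value at year 3: $11,800.00 / 0.125 = 94400.00000
PV of perpetuity: 94400.00000 / (1+0.125)^3 = 66300.13717
Total PV = 14740.52126 + 66300.13717 = 81040.65844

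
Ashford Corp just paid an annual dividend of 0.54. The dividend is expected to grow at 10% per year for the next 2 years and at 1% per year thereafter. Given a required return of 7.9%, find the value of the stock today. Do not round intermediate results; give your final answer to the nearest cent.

D_1 = 0.59400
D_2 = 0.65340
Terminal value at year 2: TV = D_2×(1+g_2)/(r−g_2) = 0.65993/0.069 = 9.56426
P_0 = D_1/(1+r)^1 + D_2/(1+r)^2 + TV/(1+r)^2
    = 0.55051 + 0.56122 + 8.21502 = 9.32675

9.33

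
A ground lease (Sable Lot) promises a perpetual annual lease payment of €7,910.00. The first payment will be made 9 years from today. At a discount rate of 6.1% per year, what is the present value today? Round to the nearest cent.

€80746.48

Value at end of year 8: C / r = €7,910.00 / 0.061 = €129,672.1311
Discount to today: PV = €129,672.1311 / (1 + 0.061)^8 = €129,672.1311 / 1.605917 = €80,746.48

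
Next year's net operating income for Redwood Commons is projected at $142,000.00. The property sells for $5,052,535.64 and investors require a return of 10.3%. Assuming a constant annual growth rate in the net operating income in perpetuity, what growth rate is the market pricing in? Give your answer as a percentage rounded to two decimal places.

7.49%

P = D₁/(r−g) ⇒ g = r − D₁/P = 0.103 − $142,000.00/$5,052,535.64 = 0.074895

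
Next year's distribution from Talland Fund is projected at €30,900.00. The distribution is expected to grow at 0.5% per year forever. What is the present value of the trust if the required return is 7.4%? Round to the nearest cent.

Growing perpetuity: P = D₁ / (r − g) = €30,900.0000 / (0.074 − 0.005) = €447,826.09

€447826.09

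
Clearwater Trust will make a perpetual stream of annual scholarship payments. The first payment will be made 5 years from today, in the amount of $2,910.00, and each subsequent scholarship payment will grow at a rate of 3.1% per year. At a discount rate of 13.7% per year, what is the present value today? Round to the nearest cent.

Value at end of year 4: C₁ / (r − g) = $2,910.00 / (0.137 − 0.031) = $27,452.8302
Discount to today: PV = $27,452.8302 / (1 + 0.137)^4 = $27,452.8302 / 1.671252 = $16,426.51

$16426.51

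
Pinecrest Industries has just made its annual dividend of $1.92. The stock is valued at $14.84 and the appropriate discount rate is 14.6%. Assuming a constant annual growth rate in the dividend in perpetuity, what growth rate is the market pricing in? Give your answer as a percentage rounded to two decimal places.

1.47%

P = D₀(1+g)/(r−g) ⇒ P(r−g) = D₀(1+g) ⇒ g(P+D₀) = P·r − D₀
g = (P·r − D₀)/(P + D₀) = ($14.84×0.146 − $1.92) / ($14.84 + $1.92) = 0.014716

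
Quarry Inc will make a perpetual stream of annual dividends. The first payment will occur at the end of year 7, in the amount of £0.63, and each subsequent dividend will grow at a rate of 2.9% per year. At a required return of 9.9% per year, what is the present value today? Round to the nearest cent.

£5.11

Value at end of year 6: C₁ / (r − g) = £0.63 / (0.099 − 0.029) = £9.0000
Discount to today: PV = £9.0000 / (1 + 0.099)^6 = £9.0000 / 1.761920 = £5.11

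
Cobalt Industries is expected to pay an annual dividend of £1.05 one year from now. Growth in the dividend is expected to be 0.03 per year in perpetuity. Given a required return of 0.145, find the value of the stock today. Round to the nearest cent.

Growing perpetuity: P = D₁ / (r − g) = £1.0500 / (0.145 − 0.03) = £9.13

£9.13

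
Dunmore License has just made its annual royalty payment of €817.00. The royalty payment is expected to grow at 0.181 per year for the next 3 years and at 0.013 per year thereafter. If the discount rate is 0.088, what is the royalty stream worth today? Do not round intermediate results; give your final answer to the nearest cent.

€17007.85

D_1 = 964.87700
D_2 = 1139.51974
D_3 = 1345.77281
Terminal value at year 3: TV = D_3×(1+g_2)/(r−g_2) = 1363.26786/0.075 = 18176.90475
P_0 = D_1/(1+r)^1 + D_2/(1+r)^2 + D_3/(1+r)^3 + TV/(1+r)^3
    = 886.83548 + 962.64035 + 1044.92486 + 14113.45183 = 17007.85252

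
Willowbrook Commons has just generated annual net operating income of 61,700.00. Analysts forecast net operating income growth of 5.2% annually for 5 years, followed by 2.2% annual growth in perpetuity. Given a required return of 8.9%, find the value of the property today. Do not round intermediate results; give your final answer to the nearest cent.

D_1 = 64908.40000
D_2 = 68283.63680
D_3 = 71834.38591
D_4 = 75569.77398
D_5 = 79499.40223
Terminal value at year 5: TV = D_5×(1+g_2)/(r−g_2) = 81248.38908/0.067 = 1212662.52354
P_0 = D_1/(1+r)^1 + D_2/(1+r)^2 + D_3/(1+r)^3 + D_4/(1+r)^4 + D_5/(1+r)^5 + TV/(1+r)^5
    = 59603.67309 + 57578.57125 + 55622.27453 + 53732.44518 + 51906.82491 + 791772.76210 = 1070216.55107

1070216.55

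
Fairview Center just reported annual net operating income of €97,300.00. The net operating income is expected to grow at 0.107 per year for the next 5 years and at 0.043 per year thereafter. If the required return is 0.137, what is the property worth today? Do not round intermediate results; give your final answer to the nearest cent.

D_1 = 107711.10000
D_2 = 119236.18770
D_3 = 131994.45978
D_4 = 146117.86698
D_5 = 161752.47875
Terminal value at year 5: TV = D_5×(1+g_2)/(r−g_2) = 168707.83533/0.094 = 1794764.20568
P_0 = D_1/(1+r)^1 + D_2/(1+r)^2 + D_3/(1+r)^3 + D_4/(1+r)^4 + D_5/(1+r)^5 + TV/(1+r)^5
    = 94732.71768 + 92233.17368 + 89799.58070 + 87430.19863 + 85123.33323 + 944506.77187 = 1393825.77578

€1393825.78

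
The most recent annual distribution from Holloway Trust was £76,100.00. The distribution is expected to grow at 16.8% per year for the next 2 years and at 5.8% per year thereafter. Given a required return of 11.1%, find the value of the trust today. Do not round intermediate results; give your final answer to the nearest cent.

£1843118.40

D_1 = 88884.80000
D_2 = 103817.44640
Terminal value at year 2: TV = D_2×(1+g_2)/(r−g_2) = 109838.85829/0.053 = 2072431.28851
P_0 = D_1/(1+r)^1 + D_2/(1+r)^2 + TV/(1+r)^2
    = 80004.32043 + 84108.95253 + 1679005.12793 = 1843118.40090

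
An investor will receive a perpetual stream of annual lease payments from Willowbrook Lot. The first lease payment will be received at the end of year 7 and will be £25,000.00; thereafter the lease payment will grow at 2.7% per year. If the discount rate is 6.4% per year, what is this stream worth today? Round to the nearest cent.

Value at end of year 6: C₁ / (r − g) = £25,000.00 / (0.064 − 0.027) = £675,675.6757
Discount to today: PV = £675,675.6757 / (1 + 0.064)^6 = £675,675.6757 / 1.450941 = £465,681.00

£465681.00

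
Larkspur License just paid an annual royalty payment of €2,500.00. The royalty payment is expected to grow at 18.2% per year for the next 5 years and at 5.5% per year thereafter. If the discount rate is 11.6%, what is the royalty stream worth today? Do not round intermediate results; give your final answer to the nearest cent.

€72527.96

D_1 = 2955.00000
D_2 = 3492.81000
D_3 = 4128.50142
D_4 = 4879.88868
D_5 = 5768.02842
Terminal value at year 5: TV = D_5×(1+g_2)/(r−g_2) = 6085.26998/0.061 = 99758.52428
P_0 = D_1/(1+r)^1 + D_2/(1+r)^2 + D_3/(1+r)^3 + D_4/(1+r)^4 + D_5/(1+r)^5 + TV/(1+r)^5
    = 2647.84946 + 2804.44271 + 2970.29685 + 3145.95957 + 3332.01094 + 57627.40229 = 72527.96181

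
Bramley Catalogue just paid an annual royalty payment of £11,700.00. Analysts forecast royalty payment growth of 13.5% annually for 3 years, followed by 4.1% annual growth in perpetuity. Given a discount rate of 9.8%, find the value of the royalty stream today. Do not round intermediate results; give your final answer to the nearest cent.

£273535.63

D_1 = 13279.50000
D_2 = 15072.23250
D_3 = 17106.98389
Terminal value at year 3: TV = D_3×(1+g_2)/(r−g_2) = 17808.37023/0.057 = 312427.54784
P_0 = D_1/(1+r)^1 + D_2/(1+r)^2 + D_3/(1+r)^3 + TV/(1+r)^3
    = 12094.26230 + 12501.81030 + 12923.09170 + 236016.46419 = 273535.62848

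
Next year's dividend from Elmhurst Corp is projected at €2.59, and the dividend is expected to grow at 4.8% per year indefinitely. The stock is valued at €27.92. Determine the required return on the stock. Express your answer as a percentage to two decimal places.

P = D₁/(r − g) ⇒ r = D₁/P + g = €2.5900/€27.92 + 0.048 = 0.092765 + 0.048 = 0.140765

14.08%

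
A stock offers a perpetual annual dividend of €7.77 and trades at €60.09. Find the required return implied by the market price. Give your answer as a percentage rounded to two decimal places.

P = C/r ⇒ r = C/P = €7.77/€60.09 = 0.129306

12.93%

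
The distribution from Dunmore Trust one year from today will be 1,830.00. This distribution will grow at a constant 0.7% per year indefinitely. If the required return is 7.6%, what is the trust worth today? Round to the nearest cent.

Growing perpetuity: P = D₁ / (r − g) = 1,830.0000 / (0.076 − 0.007) = 26,521.74

26521.74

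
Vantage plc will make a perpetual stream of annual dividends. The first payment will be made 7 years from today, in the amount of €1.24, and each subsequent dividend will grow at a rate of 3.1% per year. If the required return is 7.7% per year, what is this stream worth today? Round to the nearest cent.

Value at end of year 6: C₁ / (r − g) = €1.24 / (0.077 − 0.031) = €26.9565
Discount to today: PV = €26.9565 / (1 + 0.077)^6 = €26.9565 / 1.560609 = €17.27

€17.27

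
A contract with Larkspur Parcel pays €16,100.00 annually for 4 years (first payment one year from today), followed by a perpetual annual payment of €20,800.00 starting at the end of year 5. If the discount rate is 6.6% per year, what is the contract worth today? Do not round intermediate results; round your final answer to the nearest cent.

€299086.80

PV of 4-year annuity: €16,100.00 × [1 − (1+0.066)^−4] / 0.066 = 55030.18834
Perpetuity value at year 4: €20,800.00 / 0.066 = 315151.51515
PV of perpetuity: 315151.51515 / (1+0.066)^4 = 244056.61344
Total PV = 55030.18834 + 244056.61344 = 299086.80178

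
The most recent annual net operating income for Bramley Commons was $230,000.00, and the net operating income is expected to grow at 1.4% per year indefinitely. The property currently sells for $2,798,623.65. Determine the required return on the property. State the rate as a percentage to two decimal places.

9.73%

D₁ = $230,000.00 × 1.014 = $233,220.0000
P = D₁/(r − g) ⇒ r = D₁/P + g = $233,220.0000/$2,798,623.65 + 0.014 = 0.083334 + 0.014 = 0.097334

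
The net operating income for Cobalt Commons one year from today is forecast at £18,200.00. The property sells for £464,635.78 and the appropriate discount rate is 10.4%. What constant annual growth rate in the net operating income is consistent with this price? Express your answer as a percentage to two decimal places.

P = D₁/(r−g) ⇒ g = r − D₁/P = 0.104 − £18,200.00/£464,635.78 = 0.064830

6.48%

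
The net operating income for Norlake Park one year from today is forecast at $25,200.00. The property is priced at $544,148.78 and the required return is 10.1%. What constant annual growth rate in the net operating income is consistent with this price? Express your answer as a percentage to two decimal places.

P = D₁/(r−g) ⇒ g = r − D₁/P = 0.101 − $25,200.00/$544,148.78 = 0.054689

5.47%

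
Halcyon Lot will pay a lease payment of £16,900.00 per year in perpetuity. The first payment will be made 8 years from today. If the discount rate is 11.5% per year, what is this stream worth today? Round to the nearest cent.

£68590.63

Value at end of year 7: C / r = £16,900.00 / 0.115 = £146,956.5217
Discount to today: PV = £146,956.5217 / (1 + 0.115)^7 = £146,956.5217 / 2.142516 = £68,590.63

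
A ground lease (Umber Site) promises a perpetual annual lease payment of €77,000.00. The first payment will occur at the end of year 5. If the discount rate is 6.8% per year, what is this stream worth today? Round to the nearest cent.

€870355.75

Value at end of year 4: C / r = €77,000.00 / 0.068 = €1,132,352.9412
Discount to today: PV = €1,132,352.9412 / (1 + 0.068)^4 = €1,132,352.9412 / 1.301023 = €870,355.75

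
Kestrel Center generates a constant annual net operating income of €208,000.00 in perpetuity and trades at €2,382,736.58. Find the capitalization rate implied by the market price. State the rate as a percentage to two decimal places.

8.73%

P = C/r ⇒ r = C/P = €208,000.00/€2,382,736.58 = 0.087295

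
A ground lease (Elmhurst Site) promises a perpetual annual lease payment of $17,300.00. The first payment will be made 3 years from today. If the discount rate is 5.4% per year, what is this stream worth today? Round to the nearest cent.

$288383.97

Value at end of year 2: C / r = $17,300.00 / 0.054 = $320,370.3704
Discount to today: PV = $320,370.3704 / (1 + 0.054)^2 = $320,370.3704 / 1.110916 = $288,383.97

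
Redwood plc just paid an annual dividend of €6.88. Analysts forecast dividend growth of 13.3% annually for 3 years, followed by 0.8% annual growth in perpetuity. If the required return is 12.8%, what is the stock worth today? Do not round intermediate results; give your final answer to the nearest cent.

€79.39

D_1 = 7.79504
D_2 = 8.83178
D_3 = 10.00641
Terminal value at year 3: TV = D_3×(1+g_2)/(r−g_2) = 10.08646/0.12 = 84.05382
P_0 = D_1/(1+r)^1 + D_2/(1+r)^2 + D_3/(1+r)^3 + TV/(1+r)^3
    = 6.91050 + 6.94113 + 6.97190 + 58.56392 = 79.38744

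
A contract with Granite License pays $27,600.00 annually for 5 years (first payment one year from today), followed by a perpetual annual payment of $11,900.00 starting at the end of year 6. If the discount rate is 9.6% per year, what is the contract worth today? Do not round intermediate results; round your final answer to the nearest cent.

$184086.88

PV of 5-year annuity: $27,600.00 × [1 − (1+0.096)^−5] / 0.096 = 105703.68398
Perpetuity value at year 5: $11,900.00 / 0.096 = 123958.33333
PV of perpetuity: 123958.33333 / (1+0.096)^5 = 78383.19422
Total PV = 105703.68398 + 78383.19422 = 184086.87821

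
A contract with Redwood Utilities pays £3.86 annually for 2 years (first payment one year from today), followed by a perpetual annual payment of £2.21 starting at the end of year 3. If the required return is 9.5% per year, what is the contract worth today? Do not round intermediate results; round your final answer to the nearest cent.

£26.15

PV of 2-year annuity: £3.86 × [1 − (1+0.095)^−2] / 0.095 = 6.74440
Perpetuity value at year 2: £2.21 / 0.095 = 23.26316
PV of perpetuity: 23.26316 / (1+0.095)^2 = 19.40173
Total PV = 6.74440 + 19.40173 = 26.14613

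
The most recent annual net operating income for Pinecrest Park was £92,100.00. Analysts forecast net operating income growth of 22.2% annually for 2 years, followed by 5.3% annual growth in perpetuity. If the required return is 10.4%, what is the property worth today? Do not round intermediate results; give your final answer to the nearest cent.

£2544602.74

D_1 = 112546.20000
D_2 = 137531.45640
Terminal value at year 2: TV = D_2×(1+g_2)/(r−g_2) = 144820.62359/0.051 = 2839620.07038
P_0 = D_1/(1+r)^1 + D_2/(1+r)^2 + TV/(1+r)^2
    = 101944.02174 + 112840.21247 + 2329818.50450 = 2544602.73870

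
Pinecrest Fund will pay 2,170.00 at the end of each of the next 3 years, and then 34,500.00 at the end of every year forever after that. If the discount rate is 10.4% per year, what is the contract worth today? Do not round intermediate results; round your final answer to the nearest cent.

251893.66

PV of 3-year annuity: 2,170.00 × [1 − (1+0.104)^−3] / 0.104 = 5358.69213
Perpetuity value at year 3: 34,500.00 / 0.104 = 331730.76923
PV of perpetuity: 331730.76923 / (1+0.104)^3 = 246534.97265
Total PV = 5358.69213 + 246534.97265 = 251893.66479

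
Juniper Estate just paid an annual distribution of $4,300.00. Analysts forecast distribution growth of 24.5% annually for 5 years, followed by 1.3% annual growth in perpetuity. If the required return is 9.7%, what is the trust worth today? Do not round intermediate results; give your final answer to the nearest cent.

D_1 = 5353.50000
D_2 = 6665.10750
D_3 = 8298.05884
D_4 = 10331.08325
D_5 = 12862.19865
Terminal value at year 5: TV = D_5×(1+g_2)/(r−g_2) = 13029.40723/0.084 = 155111.99086
P_0 = D_1/(1+r)^1 + D_2/(1+r)^2 + D_3/(1+r)^3 + D_4/(1+r)^4 + D_5/(1+r)^5 + TV/(1+r)^5
    = 4880.12762 + 5538.52223 + 6285.74310 + 7133.77407 + 8096.21579 + 97636.50706 = 129570.88987

$129570.89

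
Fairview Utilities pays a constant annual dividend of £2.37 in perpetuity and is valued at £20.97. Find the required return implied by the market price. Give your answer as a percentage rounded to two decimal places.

11.30%

P = C/r ⇒ r = C/P = £2.37/£20.97 = 0.113019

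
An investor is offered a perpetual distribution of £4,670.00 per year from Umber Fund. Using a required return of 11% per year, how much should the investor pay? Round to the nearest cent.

£42454.55

Level perpetuity: PV = C / r = £4,670.00 / 0.11 = £42,454.55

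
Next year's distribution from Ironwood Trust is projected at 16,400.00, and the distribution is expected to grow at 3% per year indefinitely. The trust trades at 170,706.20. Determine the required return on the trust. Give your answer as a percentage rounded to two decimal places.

12.61%

P = D₁/(r − g) ⇒ r = D₁/P + g = 16,400.0000/170,706.20 + 0.03 = 0.096071 + 0.03 = 0.126071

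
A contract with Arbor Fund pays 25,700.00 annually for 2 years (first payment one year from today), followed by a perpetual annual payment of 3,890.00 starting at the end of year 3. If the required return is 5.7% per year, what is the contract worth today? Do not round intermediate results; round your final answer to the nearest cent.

PV of 2-year annuity: 25,700.00 × [1 − (1+0.057)^−2] / 0.057 = 47317.02602
Perpetuity value at year 2: 3,890.00 / 0.057 = 68245.61404
PV of perpetuity: 68245.61404 / (1+0.057)^2 = 61083.62060
Total PV = 47317.02602 + 61083.62060 = 108400.64662

108400.65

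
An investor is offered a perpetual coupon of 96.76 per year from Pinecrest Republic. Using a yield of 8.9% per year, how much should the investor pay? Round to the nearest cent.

1087.19

Level perpetuity: PV = C / r = 96.76 / 0.089 = 1,087.19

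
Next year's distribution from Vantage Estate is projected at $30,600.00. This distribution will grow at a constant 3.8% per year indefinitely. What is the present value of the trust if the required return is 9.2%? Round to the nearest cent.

Growing perpetuity: P = D₁ / (r − g) = $30,600.0000 / (0.092 − 0.038) = $566,666.67

$566666.67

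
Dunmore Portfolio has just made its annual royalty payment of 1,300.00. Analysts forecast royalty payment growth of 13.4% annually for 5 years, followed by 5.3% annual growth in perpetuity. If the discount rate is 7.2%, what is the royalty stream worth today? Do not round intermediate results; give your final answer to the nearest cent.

103154.02

D_1 = 1474.20000
D_2 = 1671.74280
D_3 = 1895.75634
D_4 = 2149.78768
D_5 = 2437.85923
Terminal value at year 5: TV = D_5×(1+g_2)/(r−g_2) = 2567.06577/0.019 = 135108.72490
P_0 = D_1/(1+r)^1 + D_2/(1+r)^2 + D_3/(1+r)^3 + D_4/(1+r)^4 + D_5/(1+r)^5 + TV/(1+r)^5
    = 1375.18657 + 1454.72161 + 1538.85663 + 1627.85767 + 1722.00615 + 95435.39350 = 103154.02213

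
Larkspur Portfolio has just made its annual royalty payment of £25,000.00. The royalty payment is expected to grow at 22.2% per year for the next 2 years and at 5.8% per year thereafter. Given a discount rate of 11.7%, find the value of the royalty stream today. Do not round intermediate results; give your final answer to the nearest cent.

D_1 = 30550.00000
D_2 = 37332.10000
Terminal value at year 2: TV = D_2×(1+g_2)/(r−g_2) = 39497.36180/0.059 = 669446.81017
P_0 = D_1/(1+r)^1 + D_2/(1+r)^2 + TV/(1+r)^2
    = 27350.04476 + 29920.99794 + 536549.42070 = 593820.46341

£593820.46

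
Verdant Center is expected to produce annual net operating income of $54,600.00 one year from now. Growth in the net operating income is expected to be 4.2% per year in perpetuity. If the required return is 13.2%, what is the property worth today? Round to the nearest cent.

$606666.67

Growing perpetuity: P = D₁ / (r − g) = $54,600.0000 / (0.132 − 0.042) = $606,666.67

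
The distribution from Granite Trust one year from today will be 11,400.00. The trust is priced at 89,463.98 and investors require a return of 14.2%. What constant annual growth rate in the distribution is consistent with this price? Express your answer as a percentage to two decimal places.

1.46%

P = D₁/(r−g) ⇒ g = r − D₁/P = 0.142 − 11,400.00/89,463.98 = 0.014574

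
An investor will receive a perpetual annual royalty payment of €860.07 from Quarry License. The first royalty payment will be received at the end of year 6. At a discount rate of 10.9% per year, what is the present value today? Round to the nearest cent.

Value at end of year 5: C / r = €860.07 / 0.109 = €7,890.5505
Discount to today: PV = €7,890.5505 / (1 + 0.109)^5 = €7,890.5505 / 1.677481 = €4,703.81

€4703.81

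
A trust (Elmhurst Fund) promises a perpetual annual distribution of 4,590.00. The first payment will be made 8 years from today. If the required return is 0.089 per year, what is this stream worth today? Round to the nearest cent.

Value at end of year 7: C / r = 4,590.00 / 0.089 = 51,573.0337
Discount to today: PV = 51,573.0337 / (1 + 0.089)^7 = 51,573.0337 / 1.816332 = 28,394.06

28394.06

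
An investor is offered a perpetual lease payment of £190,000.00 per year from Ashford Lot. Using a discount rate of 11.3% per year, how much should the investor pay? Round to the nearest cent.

Level perpetuity: PV = C / r = £190,000.00 / 0.113 = £1,681,415.93

£1681415.93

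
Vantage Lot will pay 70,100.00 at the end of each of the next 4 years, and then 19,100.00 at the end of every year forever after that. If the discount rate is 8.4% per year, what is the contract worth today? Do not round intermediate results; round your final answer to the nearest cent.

PV of 4-year annuity: 70,100.00 × [1 − (1+0.084)^−4] / 0.084 = 230127.77938
Perpetuity value at year 4: 19,100.00 / 0.084 = 227380.95238
PV of perpetuity: 227380.95238 / (1+0.084)^4 = 164678.51891
Total PV = 230127.77938 + 164678.51891 = 394806.29830

394806.30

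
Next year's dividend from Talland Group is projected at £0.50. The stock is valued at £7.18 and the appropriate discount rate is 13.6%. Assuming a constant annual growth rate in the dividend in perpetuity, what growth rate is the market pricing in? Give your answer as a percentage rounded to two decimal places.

P = D₁/(r−g) ⇒ g = r − D₁/P = 0.136 − £0.50/£7.18 = 0.066362

6.64%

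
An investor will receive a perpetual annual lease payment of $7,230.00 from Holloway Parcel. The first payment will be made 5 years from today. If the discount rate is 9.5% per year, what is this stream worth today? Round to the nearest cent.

Value at end of year 4: C / r = $7,230.00 / 0.095 = $76,105.2632
Discount to today: PV = $76,105.2632 / (1 + 0.095)^4 = $76,105.2632 / 1.437661 = $52,936.86

$52936.86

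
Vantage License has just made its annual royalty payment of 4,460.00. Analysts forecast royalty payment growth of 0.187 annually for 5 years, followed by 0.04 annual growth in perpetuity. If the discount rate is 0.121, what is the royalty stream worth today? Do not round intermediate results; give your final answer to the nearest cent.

D_1 = 5294.02000
D_2 = 6284.00174
D_3 = 7459.11007
D_4 = 8853.96365
D_5 = 10509.65485
Terminal value at year 5: TV = D_5×(1+g_2)/(r−g_2) = 10930.04104/0.081 = 134938.77832
P_0 = D_1/(1+r)^1 + D_2/(1+r)^2 + D_3/(1+r)^3 + D_4/(1+r)^4 + D_5/(1+r)^5 + TV/(1+r)^5
    = 4722.58698 + 5000.63402 + 5295.05137 + 5606.80283 + 5936.90898 + 76226.97946 = 102788.96364

102788.96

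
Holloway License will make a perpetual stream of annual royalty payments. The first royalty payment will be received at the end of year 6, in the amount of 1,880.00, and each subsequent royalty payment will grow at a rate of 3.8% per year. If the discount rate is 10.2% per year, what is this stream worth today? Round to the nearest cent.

Value at end of year 5: C₁ / (r − g) = 1,880.00 / (0.102 − 0.038) = 29,375.0000
Discount to today: PV = 29,375.0000 / (1 + 0.102)^5 = 29,375.0000 / 1.625204 = 18,074.65

18074.65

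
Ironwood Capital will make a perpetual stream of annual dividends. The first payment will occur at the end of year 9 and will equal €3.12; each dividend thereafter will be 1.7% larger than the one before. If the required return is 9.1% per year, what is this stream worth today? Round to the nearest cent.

€21.01

Value at end of year 8: C₁ / (r − g) = €3.12 / (0.091 − 0.017) = €42.1622
Discount to today: PV = €42.1622 / (1 + 0.091)^8 = €42.1622 / 2.007234 = €21.01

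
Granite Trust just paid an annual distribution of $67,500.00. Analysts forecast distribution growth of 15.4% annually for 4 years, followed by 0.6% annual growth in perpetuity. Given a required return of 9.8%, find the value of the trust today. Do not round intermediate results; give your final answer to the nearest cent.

$1206818.67

D_1 = 77895.00000
D_2 = 89890.83000
D_3 = 103734.01782
D_4 = 119709.05656
Terminal value at year 4: TV = D_4×(1+g_2)/(r−g_2) = 120427.31090/0.092 = 1308992.50982
P_0 = D_1/(1+r)^1 + D_2/(1+r)^2 + D_3/(1+r)^3 + D_4/(1+r)^4 + TV/(1+r)^4
    = 70942.62295 + 74560.82594 + 78363.56388 + 82360.24837 + 900591.41157 = 1206818.67272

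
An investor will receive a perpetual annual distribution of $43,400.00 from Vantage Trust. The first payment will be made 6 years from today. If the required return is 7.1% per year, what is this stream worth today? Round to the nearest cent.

Value at end of year 5: C / r = $43,400.00 / 0.071 = $611,267.6056
Discount to today: PV = $611,267.6056 / (1 + 0.071)^5 = $611,267.6056 / 1.409118 = $433,794.49

$433794.49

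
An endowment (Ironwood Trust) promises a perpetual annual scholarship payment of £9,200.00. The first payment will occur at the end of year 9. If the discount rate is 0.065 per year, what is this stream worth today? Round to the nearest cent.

£85521.95

Value at end of year 8: C / r = £9,200.00 / 0.065 = £141,538.4615
Discount to today: PV = £141,538.4615 / (1 + 0.065)^8 = £141,538.4615 / 1.654996 = £85,521.95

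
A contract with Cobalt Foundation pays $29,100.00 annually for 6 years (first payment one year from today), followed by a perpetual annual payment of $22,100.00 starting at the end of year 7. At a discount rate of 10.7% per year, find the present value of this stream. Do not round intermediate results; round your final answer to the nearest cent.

PV of 6-year annuity: $29,100.00 × [1 − (1+0.107)^−6] / 0.107 = 124179.95454
Perpetuity value at year 6: $22,100.00 / 0.107 = 206542.05607
PV of perpetuity: 206542.05607 / (1+0.107)^6 = 112233.56826
Total PV = 124179.95454 + 112233.56826 = 236413.52280

$236413.52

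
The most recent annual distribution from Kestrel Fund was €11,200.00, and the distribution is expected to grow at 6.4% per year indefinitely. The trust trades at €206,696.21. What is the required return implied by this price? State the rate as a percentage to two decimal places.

D₁ = €11,200.00 × 1.064 = €11,916.8000
P = D₁/(r − g) ⇒ r = D₁/P + g = €11,916.8000/€206,696.21 + 0.064 = 0.057654 + 0.064 = 0.121654

12.17%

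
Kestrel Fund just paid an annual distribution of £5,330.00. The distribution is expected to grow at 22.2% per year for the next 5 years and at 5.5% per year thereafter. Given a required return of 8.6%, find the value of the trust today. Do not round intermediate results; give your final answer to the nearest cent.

D_1 = 6513.26000
D_2 = 7959.20372
D_3 = 9726.14695
D_4 = 11885.35157
D_5 = 14523.89962
Terminal value at year 5: TV = D_5×(1+g_2)/(r−g_2) = 15322.71409/0.031 = 494281.09983
P_0 = D_1/(1+r)^1 + D_2/(1+r)^2 + D_3/(1+r)^3 + D_4/(1+r)^4 + D_5/(1+r)^5 + TV/(1+r)^5
    = 5997.47698 + 6748.54224 + 7593.66355 + 8544.61957 + 9614.66401 + 327208.72689 = 365707.69324

£365707.69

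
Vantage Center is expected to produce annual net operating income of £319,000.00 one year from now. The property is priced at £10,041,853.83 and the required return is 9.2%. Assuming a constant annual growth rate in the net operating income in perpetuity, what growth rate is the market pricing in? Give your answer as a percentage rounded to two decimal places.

6.02%

P = D₁/(r−g) ⇒ g = r − D₁/P = 0.092 − £319,000.00/£10,041,853.83 = 0.060233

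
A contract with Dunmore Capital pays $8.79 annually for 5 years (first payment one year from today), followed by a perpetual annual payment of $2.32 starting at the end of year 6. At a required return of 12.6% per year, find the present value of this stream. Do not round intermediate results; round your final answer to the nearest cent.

PV of 5-year annuity: $8.79 × [1 − (1+0.126)^−5] / 0.126 = 31.22060
Perpetuity value at year 5: $2.32 / 0.126 = 18.41270
PV of perpetuity: 18.41270 / (1+0.126)^5 = 10.17245
Total PV = 31.22060 + 10.17245 = 41.39305

$41.39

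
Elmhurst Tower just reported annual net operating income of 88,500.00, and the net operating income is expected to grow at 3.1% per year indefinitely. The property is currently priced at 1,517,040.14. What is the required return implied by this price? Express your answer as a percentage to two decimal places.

D₁ = 88,500.00 × 1.031 = 91,243.5000
P = D₁/(r − g) ⇒ r = D₁/P + g = 91,243.5000/1,517,040.14 + 0.031 = 0.060146 + 0.031 = 0.091146

9.11%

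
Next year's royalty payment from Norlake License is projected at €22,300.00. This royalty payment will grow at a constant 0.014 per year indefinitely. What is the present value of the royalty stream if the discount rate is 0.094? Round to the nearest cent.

Growing perpetuity: P = D₁ / (r − g) = €22,300.0000 / (0.094 − 0.014) = €278,750.00

€278750.00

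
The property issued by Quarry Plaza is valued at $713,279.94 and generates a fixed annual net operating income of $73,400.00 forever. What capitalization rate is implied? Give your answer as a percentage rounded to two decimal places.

P = C/r ⇒ r = C/P = $73,400.00/$713,279.94 = 0.102905

10.29%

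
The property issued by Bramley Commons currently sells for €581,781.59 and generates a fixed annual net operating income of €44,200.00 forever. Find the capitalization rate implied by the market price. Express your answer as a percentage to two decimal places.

7.60%

P = C/r ⇒ r = C/P = €44,200.00/€581,781.59 = 0.075974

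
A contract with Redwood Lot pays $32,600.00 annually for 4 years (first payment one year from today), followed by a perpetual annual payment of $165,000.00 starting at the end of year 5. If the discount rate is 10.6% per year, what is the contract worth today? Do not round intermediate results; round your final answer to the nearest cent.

$1142307.13

PV of 4-year annuity: $32,600.00 × [1 − (1+0.106)^−4] / 0.106 = 102009.59545
Perpetuity value at year 4: $165,000.00 / 0.106 = 1556603.77358
PV of perpetuity: 1556603.77358 / (1+0.106)^4 = 1040297.53896
Total PV = 102009.59545 + 1040297.53896 = 1142307.13441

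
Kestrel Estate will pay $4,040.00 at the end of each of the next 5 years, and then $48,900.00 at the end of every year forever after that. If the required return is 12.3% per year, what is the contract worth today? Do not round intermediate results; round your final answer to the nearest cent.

$237045.36

PV of 5-year annuity: $4,040.00 × [1 − (1+0.123)^−5] / 0.123 = 14455.70871
Perpetuity value at year 5: $48,900.00 / 0.123 = 397560.97561
PV of perpetuity: 397560.97561 / (1+0.123)^5 = 222589.64989
Total PV = 14455.70871 + 222589.64989 = 237045.35860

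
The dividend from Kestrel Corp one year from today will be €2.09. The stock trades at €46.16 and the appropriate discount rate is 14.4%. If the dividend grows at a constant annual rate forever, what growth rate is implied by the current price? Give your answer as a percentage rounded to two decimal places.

P = D₁/(r−g) ⇒ g = r − D₁/P = 0.144 − €2.09/€46.16 = 0.098723

9.87%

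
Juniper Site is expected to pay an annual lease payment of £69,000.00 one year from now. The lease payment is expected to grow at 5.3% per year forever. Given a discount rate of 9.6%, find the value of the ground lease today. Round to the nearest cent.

£1604651.16

Growing perpetuity: P = D₁ / (r − g) = £69,000.0000 / (0.096 − 0.053) = £1,604,651.16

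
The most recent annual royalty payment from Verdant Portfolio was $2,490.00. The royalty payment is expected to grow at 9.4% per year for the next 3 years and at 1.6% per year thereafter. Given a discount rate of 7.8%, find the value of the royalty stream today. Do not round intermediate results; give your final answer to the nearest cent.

D_1 = 2724.06000
D_2 = 2980.12164
D_3 = 3260.25307
Terminal value at year 3: TV = D_3×(1+g_2)/(r−g_2) = 3312.41712/0.062 = 53426.08263
P_0 = D_1/(1+r)^1 + D_2/(1+r)^2 + D_3/(1+r)^3 + TV/(1+r)^3
    = 2526.95733 + 2564.46319 + 2602.52572 + 42647.84086 = 50341.78710

$50341.79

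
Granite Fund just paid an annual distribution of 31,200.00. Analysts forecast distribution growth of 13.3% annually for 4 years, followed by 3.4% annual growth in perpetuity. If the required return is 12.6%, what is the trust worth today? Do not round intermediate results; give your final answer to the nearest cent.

D_1 = 35349.60000
D_2 = 40051.09680
D_3 = 45377.89267
D_4 = 51413.15240
Terminal value at year 4: TV = D_4×(1+g_2)/(r−g_2) = 53161.19958/0.092 = 577839.12589
P_0 = D_1/(1+r)^1 + D_2/(1+r)^2 + D_3/(1+r)^3 + D_4/(1+r)^4 + TV/(1+r)^4
    = 31393.96092 + 31589.12764 + 31785.50766 + 31983.10850 + 359462.32817 = 486214.03289

486214.03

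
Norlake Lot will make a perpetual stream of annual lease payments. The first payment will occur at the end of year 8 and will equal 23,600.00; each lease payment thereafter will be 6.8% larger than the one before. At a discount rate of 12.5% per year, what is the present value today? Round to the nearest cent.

Value at end of year 7: C₁ / (r − g) = 23,600.00 / (0.125 − 0.068) = 414,035.0877
Discount to today: PV = 414,035.0877 / (1 + 0.125)^7 = 414,035.0877 / 2.280697 = 181,538.81

181538.81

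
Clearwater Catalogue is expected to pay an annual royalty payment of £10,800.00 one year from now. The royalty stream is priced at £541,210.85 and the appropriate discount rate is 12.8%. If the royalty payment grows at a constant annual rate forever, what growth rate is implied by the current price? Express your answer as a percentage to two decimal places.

10.80%

P = D₁/(r−g) ⇒ g = r − D₁/P = 0.128 − £10,800.00/£541,210.85 = 0.108045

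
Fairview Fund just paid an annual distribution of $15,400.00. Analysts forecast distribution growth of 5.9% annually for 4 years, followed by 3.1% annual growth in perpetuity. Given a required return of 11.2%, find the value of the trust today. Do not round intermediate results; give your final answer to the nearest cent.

$215836.55

D_1 = 16308.60000
D_2 = 17270.80740
D_3 = 18289.78504
D_4 = 19368.88235
Terminal value at year 4: TV = D_4×(1+g_2)/(r−g_2) = 19969.31771/0.081 = 246534.78650
P_0 = D_1/(1+r)^1 + D_2/(1+r)^2 + D_3/(1+r)^3 + D_4/(1+r)^4 + TV/(1+r)^4
    = 14666.00719 + 13966.99786 + 13301.30462 + 12667.33956 + 161234.90226 = 215836.55149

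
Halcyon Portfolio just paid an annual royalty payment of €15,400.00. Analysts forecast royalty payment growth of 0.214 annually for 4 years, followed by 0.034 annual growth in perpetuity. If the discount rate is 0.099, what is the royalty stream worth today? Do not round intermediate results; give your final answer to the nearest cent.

D_1 = 18695.60000
D_2 = 22696.45840
D_3 = 27553.50050
D_4 = 33449.94960
Terminal value at year 4: TV = D_4×(1+g_2)/(r−g_2) = 34587.24789/0.065 = 532111.50601
P_0 = D_1/(1+r)^1 + D_2/(1+r)^2 + D_3/(1+r)^3 + D_4/(1+r)^4 + TV/(1+r)^4
    = 17011.46497 + 18791.55457 + 20757.91378 + 22930.03397 + 364763.92498 = 444254.89227

€444254.89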